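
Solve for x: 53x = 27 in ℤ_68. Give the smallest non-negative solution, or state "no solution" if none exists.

First find gcd(53, 68):
68 = 1·53 + 15
53 = 3·15 + 8
15 = 1·8 + 7
8 = 1·7 + 1
7 = 7·1 + 0
gcd = 1, so a unique solution mod 68 exists.
Back-substitute for the Bézout coefficients:
1 = 8 − 7
1 = −15 + 2·8
1 = 2·53 − 7·15
1 = −7·68 + 9·53
So 53·(9) ≡ 1 (mod 68), giving 53⁻¹ ≡ 9.
x ≡ 53⁻¹·27 ≡ 9·27 ≡ 39 (mod 68).

39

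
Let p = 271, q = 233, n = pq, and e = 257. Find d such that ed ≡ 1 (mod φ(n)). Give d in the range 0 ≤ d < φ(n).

54353

φ(n) = (p−1)(q−1) = 270·232 = 62640.
Need d with 257·d ≡ 1 (mod 62640). Apply the extended Euclidean algorithm:
62640 = 243×257 + 189
257 = 1×189 + 68
189 = 2×68 + 53
68 = 1×53 + 15
53 = 3×15 + 8
15 = 1×8 + 7
8 = 1×7 + 1
7 = 7×1 + 0
Back-substitute:
1 = 8 − 7
1 = −15 + 2·8
1 = 2·53 − 7·15
1 = −7·68 + 9·53
1 = 9·189 − 25·68
1 = −25·257 + 34·189
1 = 34·62640 − 8287·257
So 257·(-8287) ≡ 1 (mod 62640), hence d ≡ -8287 ≡ 54353 (mod 62640).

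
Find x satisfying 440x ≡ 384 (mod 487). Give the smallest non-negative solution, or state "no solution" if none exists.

54

First find gcd(440, 487):
487 = 1·440 + 47
440 = 9·47 + 17
47 = 2·17 + 13
17 = 1·13 + 4
13 = 3·4 + 1
4 = 4·1 + 0
gcd = 1, so a unique solution mod 487 exists.
Back-substitute for the Bézout coefficients:
1 = 13 − 3·4
1 = −3·17 + 4·13
1 = 4·47 − 11·17
1 = −11·440 + 103·47
1 = 103·487 − 114·440
So 440·(-114) ≡ 1 (mod 487), giving 440⁻¹ ≡ 373.
x ≡ 440⁻¹·384 ≡ 373·384 ≡ 54 (mod 487).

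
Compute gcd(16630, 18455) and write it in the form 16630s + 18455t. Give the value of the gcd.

Euclidean algorithm:
18455 = 1×16630 + 1825
16630 = 9×1825 + 205
1825 = 8×205 + 185
205 = 1×185 + 20
185 = 9×20 + 5
20 = 4×5 + 0
gcd(16630, 18455) = 5.
Working backward:
5 = 185 − 9·20
5 = −9·205 + 10·185
5 = 10·1825 − 89·205
5 = −89·16630 + 811·1825
5 = 811·18455 − 900·16630
So 5 = (811)·18455 + (-900)·16630.

5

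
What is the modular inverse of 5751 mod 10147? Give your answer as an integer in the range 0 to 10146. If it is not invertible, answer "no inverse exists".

9166

Apply the Euclidean algorithm to 10147 and 5751:
10147 = 1*5751 + 4396
5751 = 1*4396 + 1355
4396 = 3*1355 + 331
1355 = 4*331 + 31
331 = 10*31 + 21
31 = 1*21 + 10
21 = 2*10 + 1
10 = 10*1 + 0
The gcd is 1. Working backward:
1 = 21 − 2·10
1 = −2·31 + 3·21
1 = 3·331 − 32·31
1 = −32·1355 + 131·331
1 = 131·4396 − 425·1355
1 = −425·5751 + 556·4396
1 = 556·10147 − 981·5751
Hence 5751⁻¹ ≡ -981 ≡ 9166 (mod 10147).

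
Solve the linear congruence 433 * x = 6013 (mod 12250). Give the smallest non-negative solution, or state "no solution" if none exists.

First find gcd(433, 12250):
12250 = 28×433 + 126
433 = 3×126 + 55
126 = 2×55 + 16
55 = 3×16 + 7
16 = 2×7 + 2
7 = 3×2 + 1
2 = 2×1 + 0
gcd = 1, so a unique solution mod 12250 exists.
Back-substitute for the Bézout coefficients:
1 = 7 − 3·2
1 = −3·16 + 7·7
1 = 7·55 − 24·16
1 = −24·126 + 55·55
1 = 55·433 − 189·126
1 = −189·12250 + 5347·433
So 433·(5347) ≡ 1 (mod 12250), giving 433⁻¹ ≡ 5347.
x ≡ 433⁻¹·6013 ≡ 5347·6013 ≡ 7511 (mod 12250).

7511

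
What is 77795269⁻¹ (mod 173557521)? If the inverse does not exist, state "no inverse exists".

17644558

Run Euclid on (173557521, 77795269):
173557521 = 2*77795269 + 17966983
77795269 = 4*17966983 + 5927337
17966983 = 3*5927337 + 184972
5927337 = 32*184972 + 8233
184972 = 22*8233 + 3846
8233 = 2*3846 + 541
3846 = 7*541 + 59
541 = 9*59 + 10
59 = 5*10 + 9
10 = 1*9 + 1
9 = 9*1 + 0
Since gcd(77795269, 173557521) = 1, back-substitute to write 1 as a combination:
1 = 10 − 9
1 = −59 + 6·10
1 = 6·541 − 55·59
1 = −55·3846 + 391·541
1 = 391·8233 − 837·3846
1 = −837·184972 + 18805·8233
1 = 18805·5927337 − 602597·184972
1 = −602597·17966983 + 1826596·5927337
1 = 1826596·77795269 − 7908981·17966983
1 = −7908981·173557521 + 17644558·77795269
So 77795269·17644558 ≡ 1 (mod 173557521).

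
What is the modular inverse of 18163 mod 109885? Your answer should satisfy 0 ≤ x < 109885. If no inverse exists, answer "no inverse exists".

76447

gcd(109885, 18163) by repeated division:
109885 = 6*18163 + 907
18163 = 20*907 + 23
907 = 39*23 + 10
23 = 2*10 + 3
10 = 3*3 + 1
3 = 3*1 + 0
Since gcd(18163, 109885) = 1, back-substitute to write 1 as a combination:
1 = 10 − 3·3
1 = −3·23 + 7·10
1 = 7·907 − 276·23
1 = −276·18163 + 5527·907
1 = 5527·109885 − 33438·18163
So 18163·(-33438) ≡ 1 (mod 109885), and -33438 ≡ 76447 (mod 109885).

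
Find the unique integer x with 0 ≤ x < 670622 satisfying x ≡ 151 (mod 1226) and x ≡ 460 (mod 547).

Write x = 151 + 1226·k. Then 1226·k ≡ 460 − 151 ≡ 309 (mod 547).
Need 1226⁻¹ mod 547. Extended Euclid on (547, 132):
547 = 4*132 + 19
132 = 6*19 + 18
19 = 1*18 + 1
18 = 18*1 + 0
Back-substitute:
1 = 19 − 18
1 = −132 + 7·19
1 = 7·547 − 29·132
1226⁻¹ ≡ 518 (mod 547), so k ≡ 518·309 ≡ 338 (mod 547).
x = 151 + 1226·338 = 414539.

414539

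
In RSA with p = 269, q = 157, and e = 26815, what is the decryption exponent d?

φ(n) = (p−1)(q−1) = 268·156 = 41808.
Need d with 26815·d ≡ 1 (mod 41808). Apply the extended Euclidean algorithm:
41808 = 1×26815 + 14993
26815 = 1×14993 + 11822
14993 = 1×11822 + 3171
11822 = 3×3171 + 2309
3171 = 1×2309 + 862
2309 = 2×862 + 585
862 = 1×585 + 277
585 = 2×277 + 31
277 = 8×31 + 29
31 = 1×29 + 2
29 = 14×2 + 1
2 = 2×1 + 0
Back-substitute:
1 = 29 − 14·2
1 = −14·31 + 15·29
1 = 15·277 − 134·31
1 = −134·585 + 283·277
1 = 283·862 − 417·585
1 = −417·2309 + 1117·862
1 = 1117·3171 − 1534·2309
1 = −1534·11822 + 5719·3171
1 = 5719·14993 − 7253·11822
1 = −7253·26815 + 12972·14993
1 = 12972·41808 − 20225·26815
So 26815·(-20225) ≡ 1 (mod 41808), hence d ≡ -20225 ≡ 21583 (mod 41808).

21583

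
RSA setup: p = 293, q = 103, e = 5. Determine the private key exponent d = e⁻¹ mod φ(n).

5957

φ(n) = (p−1)(q−1) = 292·102 = 29784.
Need d with 5·d ≡ 1 (mod 29784). Apply the extended Euclidean algorithm:
29784 = 5956*5 + 4
5 = 1*4 + 1
4 = 4*1 + 0
Back-substitute:
1 = 5 − 4
1 = −29784 + 5957·5
So 5·5957 ≡ 1 (mod 29784), hence d = 5957.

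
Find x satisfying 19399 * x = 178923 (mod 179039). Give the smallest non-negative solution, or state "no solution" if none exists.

121882

First find gcd(19399, 179039):
179039 = 9*19399 + 4448
19399 = 4*4448 + 1607
4448 = 2*1607 + 1234
1607 = 1*1234 + 373
1234 = 3*373 + 115
373 = 3*115 + 28
115 = 4*28 + 3
28 = 9*3 + 1
3 = 3*1 + 0
gcd = 1, so a unique solution mod 179039 exists.
Back-substitute for the Bézout coefficients:
1 = 28 − 9·3
1 = −9·115 + 37·28
1 = 37·373 − 120·115
1 = −120·1234 + 397·373
1 = 397·1607 − 517·1234
1 = −517·4448 + 1431·1607
1 = 1431·19399 − 6241·4448
1 = −6241·179039 + 57600·19399
So 19399·(57600) ≡ 1 (mod 179039), giving 19399⁻¹ ≡ 57600.
x ≡ 19399⁻¹·178923 ≡ 57600·178923 ≡ 121882 (mod 179039).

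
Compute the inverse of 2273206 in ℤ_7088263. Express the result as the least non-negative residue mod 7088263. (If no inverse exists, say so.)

Euclidean algorithm on 7088263, 2273206:
7088263 = 3*2273206 + 268645
2273206 = 8*268645 + 124046
268645 = 2*124046 + 20553
124046 = 6*20553 + 728
20553 = 28*728 + 169
728 = 4*169 + 52
169 = 3*52 + 13
52 = 4*13 + 0
gcd(2273206, 7088263) = 13 ≠ 1, so 2273206 has no multiplicative inverse modulo 7088263.

no inverse exists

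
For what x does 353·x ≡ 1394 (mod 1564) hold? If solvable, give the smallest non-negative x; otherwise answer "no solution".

1054

First find gcd(353, 1564):
1564 = 4×353 + 152
353 = 2×152 + 49
152 = 3×49 + 5
49 = 9×5 + 4
5 = 1×4 + 1
4 = 4×1 + 0
gcd = 1, so a unique solution mod 1564 exists.
Back-substitute for the Bézout coefficients:
1 = 5 − 4
1 = −49 + 10·5
1 = 10·152 − 31·49
1 = −31·353 + 72·152
1 = 72·1564 − 319·353
So 353·(-319) ≡ 1 (mod 1564), giving 353⁻¹ ≡ 1245.
x ≡ 353⁻¹·1394 ≡ 1245·1394 ≡ 1054 (mod 1564).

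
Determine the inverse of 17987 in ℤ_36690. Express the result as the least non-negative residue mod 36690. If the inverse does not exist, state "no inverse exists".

5483

Apply the Euclidean algorithm to 36690 and 17987:
36690 = 2*17987 + 716
17987 = 25*716 + 87
716 = 8*87 + 20
87 = 4*20 + 7
20 = 2*7 + 6
7 = 1*6 + 1
6 = 6*1 + 0
gcd = 1, so the inverse exists. Back-substitute:
1 = 7 − 6
1 = −20 + 3·7
1 = 3·87 − 13·20
1 = −13·716 + 107·87
1 = 107·17987 − 2688·716
1 = −2688·36690 + 5483·17987
So 17987·5483 ≡ 1 (mod 36690).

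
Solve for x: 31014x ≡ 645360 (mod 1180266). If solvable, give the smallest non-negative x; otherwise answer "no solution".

44394

First find gcd(31014, 1180266):
1180266 = 38·31014 + 1734
31014 = 17·1734 + 1536
1734 = 1·1536 + 198
1536 = 7·198 + 150
198 = 1·150 + 48
150 = 3·48 + 6
48 = 8·6 + 0
gcd = 6 and 6 | 645360, so solutions exist. Divide through by 6: 5169x ≡ 107560 (mod 196711).
Now find 5169⁻¹ mod 196711:
196711 = 38×5169 + 289
5169 = 17×289 + 256
289 = 1×256 + 33
256 = 7×33 + 25
33 = 1×25 + 8
25 = 3×8 + 1
8 = 8×1 + 0
Back-substitute:
1 = 25 − 3·8
1 = −3·33 + 4·25
1 = 4·256 − 31·33
1 = −31·289 + 35·256
1 = 35·5169 − 626·289
1 = −626·196711 + 23823·5169
So 5169⁻¹ ≡ 23823 (mod 196711).
Then x ≡ 23823·107560 ≡ 44394 (mod 196711); the smallest non-negative solution is x = 44394.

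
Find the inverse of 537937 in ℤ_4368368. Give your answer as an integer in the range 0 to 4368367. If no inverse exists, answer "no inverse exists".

gcd(4368368, 537937) by repeated division:
4368368 = 8·537937 + 64872
537937 = 8·64872 + 18961
64872 = 3·18961 + 7989
18961 = 2·7989 + 2983
7989 = 2·2983 + 2023
2983 = 1·2023 + 960
2023 = 2·960 + 103
960 = 9·103 + 33
103 = 3·33 + 4
33 = 8·4 + 1
4 = 4·1 + 0
Since gcd(537937, 4368368) = 1, back-substitute to write 1 as a combination:
1 = 33 − 8·4
1 = −8·103 + 25·33
1 = 25·960 − 233·103
1 = −233·2023 + 491·960
1 = 491·2983 − 724·2023
1 = −724·7989 + 1939·2983
1 = 1939·18961 − 4602·7989
1 = −4602·64872 + 15745·18961
1 = 15745·537937 − 130562·64872
1 = −130562·4368368 + 1060241·537937
So 537937·1060241 ≡ 1 (mod 4368368).

1060241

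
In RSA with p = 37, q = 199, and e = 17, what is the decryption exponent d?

4193

φ(n) = (p−1)(q−1) = 36·198 = 7128.
Need d with 17·d ≡ 1 (mod 7128). Apply the extended Euclidean algorithm:
7128 = 419·17 + 5
17 = 3·5 + 2
5 = 2·2 + 1
2 = 2·1 + 0
Back-substitute:
1 = 5 − 2·2
1 = −2·17 + 7·5
1 = 7·7128 − 2935·17
So 17·(-2935) ≡ 1 (mod 7128), hence d ≡ -2935 ≡ 4193 (mod 7128).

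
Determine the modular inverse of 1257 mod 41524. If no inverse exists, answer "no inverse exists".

gcd(41524, 1257) by repeated division:
41524 = 33×1257 + 43
1257 = 29×43 + 10
43 = 4×10 + 3
10 = 3×3 + 1
3 = 3×1 + 0
Since gcd(1257, 41524) = 1, back-substitute to write 1 as a combination:
1 = 10 − 3·3
1 = −3·43 + 13·10
1 = 13·1257 − 380·43
1 = −380·41524 + 12553·1257
So 1257·12553 ≡ 1 (mod 41524).

12553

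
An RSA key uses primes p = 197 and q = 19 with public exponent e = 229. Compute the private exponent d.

φ(n) = (p−1)(q−1) = 196·18 = 3528.
Need d with 229·d ≡ 1 (mod 3528). Apply the extended Euclidean algorithm:
3528 = 15·229 + 93
229 = 2·93 + 43
93 = 2·43 + 7
43 = 6·7 + 1
7 = 7·1 + 0
Back-substitute:
1 = 43 − 6·7
1 = −6·93 + 13·43
1 = 13·229 − 32·93
1 = −32·3528 + 493·229
So 229·493 ≡ 1 (mod 3528), hence d = 493.

493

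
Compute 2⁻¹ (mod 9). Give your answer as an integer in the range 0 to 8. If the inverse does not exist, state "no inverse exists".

Apply the Euclidean algorithm to 9 and 2:
9 = 4·2 + 1
2 = 2·1 + 0
Since gcd(2, 9) = 1, back-substitute to write 1 as a combination:
1 = 9 − 4·2
Thus 2·(-4) ≡ 1 (mod 9); reducing, -4 mod 9 = 5.

5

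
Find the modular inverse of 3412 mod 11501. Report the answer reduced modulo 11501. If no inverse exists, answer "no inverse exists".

Run Euclid on (11501, 3412):
11501 = 3×3412 + 1265
3412 = 2×1265 + 882
1265 = 1×882 + 383
882 = 2×383 + 116
383 = 3×116 + 35
116 = 3×35 + 11
35 = 3×11 + 2
11 = 5×2 + 1
2 = 2×1 + 0
Since gcd(3412, 11501) = 1, back-substitute to write 1 as a combination:
1 = 11 − 5·2
1 = −5·35 + 16·11
1 = 16·116 − 53·35
1 = −53·383 + 175·116
1 = 175·882 − 403·383
1 = −403·1265 + 578·882
1 = 578·3412 − 1559·1265
1 = −1559·11501 + 5255·3412
So 3412·5255 ≡ 1 (mod 11501).

5255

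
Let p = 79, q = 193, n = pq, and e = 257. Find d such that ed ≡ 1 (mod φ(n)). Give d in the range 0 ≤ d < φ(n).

φ(n) = (p−1)(q−1) = 78·192 = 14976.
Need d with 257·d ≡ 1 (mod 14976). Apply the extended Euclidean algorithm:
14976 = 58·257 + 70
257 = 3·70 + 47
70 = 1·47 + 23
47 = 2·23 + 1
23 = 23·1 + 0
Back-substitute:
1 = 47 − 2·23
1 = −2·70 + 3·47
1 = 3·257 − 11·70
1 = −11·14976 + 641·257
So 257·641 ≡ 1 (mod 14976), hence d = 641.

641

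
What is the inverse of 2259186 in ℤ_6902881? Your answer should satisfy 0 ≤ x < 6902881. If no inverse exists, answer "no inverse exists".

6520070

Extended Euclidean algorithm:
6902881 = 3*2259186 + 125323
2259186 = 18*125323 + 3372
125323 = 37*3372 + 559
3372 = 6*559 + 18
559 = 31*18 + 1
18 = 18*1 + 0
The gcd is 1. Working backward:
1 = 559 − 31·18
1 = −31·3372 + 187·559
1 = 187·125323 − 6950·3372
1 = −6950·2259186 + 125287·125323
1 = 125287·6902881 − 382811·2259186
Hence 2259186⁻¹ ≡ -382811 ≡ 6520070 (mod 6902881).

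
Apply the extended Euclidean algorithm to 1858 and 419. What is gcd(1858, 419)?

1

Repeated division:
1858 = 4*419 + 182
419 = 2*182 + 55
182 = 3*55 + 17
55 = 3*17 + 4
17 = 4*4 + 1
4 = 4*1 + 0
gcd(1858, 419) = 1.
Express as a combination:
1 = 17 − 4·4
1 = −4·55 + 13·17
1 = 13·182 − 43·55
1 = −43·419 + 99·182
1 = 99·1858 − 439·419
So 1 = (99)·1858 + (-439)·419.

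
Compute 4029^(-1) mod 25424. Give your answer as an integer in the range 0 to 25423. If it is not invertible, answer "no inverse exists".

11573

Extended Euclidean algorithm:
25424 = 6×4029 + 1250
4029 = 3×1250 + 279
1250 = 4×279 + 134
279 = 2×134 + 11
134 = 12×11 + 2
11 = 5×2 + 1
2 = 2×1 + 0
gcd = 1, so the inverse exists. Back-substitute:
1 = 11 − 5·2
1 = −5·134 + 61·11
1 = 61·279 − 127·134
1 = −127·1250 + 569·279
1 = 569·4029 − 1834·1250
1 = −1834·25424 + 11573·4029
So 4029·11573 ≡ 1 (mod 25424).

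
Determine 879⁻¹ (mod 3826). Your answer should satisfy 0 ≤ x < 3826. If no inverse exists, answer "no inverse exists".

gcd(3826, 879) by repeated division:
3826 = 4×879 + 310
879 = 2×310 + 259
310 = 1×259 + 51
259 = 5×51 + 4
51 = 12×4 + 3
4 = 1×3 + 1
3 = 3×1 + 0
Since gcd(879, 3826) = 1, back-substitute to write 1 as a combination:
1 = 4 − 3
1 = −51 + 13·4
1 = 13·259 − 66·51
1 = −66·310 + 79·259
1 = 79·879 − 224·310
1 = −224·3826 + 975·879
So 879·975 ≡ 1 (mod 3826).

975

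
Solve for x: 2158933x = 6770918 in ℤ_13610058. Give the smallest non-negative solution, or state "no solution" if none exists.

527912

First find gcd(2158933, 13610058):
13610058 = 6*2158933 + 656460
2158933 = 3*656460 + 189553
656460 = 3*189553 + 87801
189553 = 2*87801 + 13951
87801 = 6*13951 + 4095
13951 = 3*4095 + 1666
4095 = 2*1666 + 763
1666 = 2*763 + 140
763 = 5*140 + 63
140 = 2*63 + 14
63 = 4*14 + 7
14 = 2*7 + 0
gcd = 7 and 7 | 6770918, so solutions exist. Divide through by 7: 308419x ≡ 967274 (mod 1944294).
Now find 308419⁻¹ mod 1944294:
1944294 = 6·308419 + 93780
308419 = 3·93780 + 27079
93780 = 3·27079 + 12543
27079 = 2·12543 + 1993
12543 = 6·1993 + 585
1993 = 3·585 + 238
585 = 2·238 + 109
238 = 2·109 + 20
109 = 5·20 + 9
20 = 2·9 + 2
9 = 4·2 + 1
2 = 2·1 + 0
Back-substitute:
1 = 9 − 4·2
1 = −4·20 + 9·9
1 = 9·109 − 49·20
1 = −49·238 + 107·109
1 = 107·585 − 263·238
1 = −263·1993 + 896·585
1 = 896·12543 − 5639·1993
1 = −5639·27079 + 12174·12543
1 = 12174·93780 − 42161·27079
1 = −42161·308419 + 138657·93780
1 = 138657·1944294 − 874103·308419
So 308419·(-874103) ≡ 1 (mod 1944294), i.e. 308419⁻¹ ≡ 1070191.
Then x ≡ 1070191·967274 ≡ 527912 (mod 1944294); the smallest non-negative solution is x = 527912.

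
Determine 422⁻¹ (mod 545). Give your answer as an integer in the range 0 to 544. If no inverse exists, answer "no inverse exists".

288

Extended Euclidean algorithm:
545 = 1×422 + 123
422 = 3×123 + 53
123 = 2×53 + 17
53 = 3×17 + 2
17 = 8×2 + 1
2 = 2×1 + 0
The gcd is 1. Working backward:
1 = 17 − 8·2
1 = −8·53 + 25·17
1 = 25·123 − 58·53
1 = −58·422 + 199·123
1 = 199·545 − 257·422
Thus 422·(-257) ≡ 1 (mod 545); reducing, -257 mod 545 = 288.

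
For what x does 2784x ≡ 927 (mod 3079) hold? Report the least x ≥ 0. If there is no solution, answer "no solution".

2220

First find gcd(2784, 3079):
3079 = 1*2784 + 295
2784 = 9*295 + 129
295 = 2*129 + 37
129 = 3*37 + 18
37 = 2*18 + 1
18 = 18*1 + 0
gcd = 1, so a unique solution mod 3079 exists.
Back-substitute for the Bézout coefficients:
1 = 37 − 2·18
1 = −2·129 + 7·37
1 = 7·295 − 16·129
1 = −16·2784 + 151·295
1 = 151·3079 − 167·2784
So 2784·(-167) ≡ 1 (mod 3079), giving 2784⁻¹ ≡ 2912.
x ≡ 2784⁻¹·927 ≡ 2912·927 ≡ 2220 (mod 3079).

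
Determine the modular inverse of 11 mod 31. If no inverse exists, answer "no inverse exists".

gcd(31, 11) by repeated division:
31 = 2*11 + 9
11 = 1*9 + 2
9 = 4*2 + 1
2 = 2*1 + 0
gcd = 1, so the inverse exists. Back-substitute:
1 = 9 − 4·2
1 = −4·11 + 5·9
1 = 5·31 − 14·11
So 11·(-14) ≡ 1 (mod 31), and -14 ≡ 17 (mod 31).

17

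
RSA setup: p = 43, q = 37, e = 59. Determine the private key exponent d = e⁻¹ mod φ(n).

φ(n) = (p−1)(q−1) = 42·36 = 1512.
Need d with 59·d ≡ 1 (mod 1512). Apply the extended Euclidean algorithm:
1512 = 25·59 + 37
59 = 1·37 + 22
37 = 1·22 + 15
22 = 1·15 + 7
15 = 2·7 + 1
7 = 7·1 + 0
Back-substitute:
1 = 15 − 2·7
1 = −2·22 + 3·15
1 = 3·37 − 5·22
1 = −5·59 + 8·37
1 = 8·1512 − 205·59
So 59·(-205) ≡ 1 (mod 1512), hence d ≡ -205 ≡ 1307 (mod 1512).

1307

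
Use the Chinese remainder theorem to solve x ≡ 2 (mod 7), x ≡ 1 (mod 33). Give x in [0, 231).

100

Write x = 2 + 7·k. Then 7·k ≡ 1 − 2 ≡ 32 (mod 33).
Need 7⁻¹ mod 33. Extended Euclid on (33, 7):
33 = 4·7 + 5
7 = 1·5 + 2
5 = 2·2 + 1
2 = 2·1 + 0
Back-substitute:
1 = 5 − 2·2
1 = −2·7 + 3·5
1 = 3·33 − 14·7
7⁻¹ ≡ 19 (mod 33), so k ≡ 19·32 ≡ 14 (mod 33).
x = 2 + 7·14 = 100.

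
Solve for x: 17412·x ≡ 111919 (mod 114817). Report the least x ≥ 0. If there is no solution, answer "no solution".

First find gcd(17412, 114817):
114817 = 6·17412 + 10345
17412 = 1·10345 + 7067
10345 = 1·7067 + 3278
7067 = 2·3278 + 511
3278 = 6·511 + 212
511 = 2·212 + 87
212 = 2·87 + 38
87 = 2·38 + 11
38 = 3·11 + 5
11 = 2·5 + 1
5 = 5·1 + 0
gcd = 1, so a unique solution mod 114817 exists.
Back-substitute for the Bézout coefficients:
1 = 11 − 2·5
1 = −2·38 + 7·11
1 = 7·87 − 16·38
1 = −16·212 + 39·87
1 = 39·511 − 94·212
1 = −94·3278 + 603·511
1 = 603·7067 − 1300·3278
1 = −1300·10345 + 1903·7067
1 = 1903·17412 − 3203·10345
1 = −3203·114817 + 21121·17412
So 17412·(21121) ≡ 1 (mod 114817), giving 17412⁻¹ ≡ 21121.
x ≡ 17412⁻¹·111919 ≡ 21121·111919 ≡ 103620 (mod 114817).

103620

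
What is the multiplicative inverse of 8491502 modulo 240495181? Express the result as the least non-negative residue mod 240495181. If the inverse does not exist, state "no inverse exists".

Run Euclid on (240495181, 8491502):
240495181 = 28×8491502 + 2733125
8491502 = 3×2733125 + 292127
2733125 = 9×292127 + 103982
292127 = 2×103982 + 84163
103982 = 1×84163 + 19819
84163 = 4×19819 + 4887
19819 = 4×4887 + 271
4887 = 18×271 + 9
271 = 30×9 + 1
9 = 9×1 + 0
Since gcd(8491502, 240495181) = 1, back-substitute to write 1 as a combination:
1 = 271 − 30·9
1 = −30·4887 + 541·271
1 = 541·19819 − 2194·4887
1 = −2194·84163 + 9317·19819
1 = 9317·103982 − 11511·84163
1 = −11511·292127 + 32339·103982
1 = 32339·2733125 − 302562·292127
1 = −302562·8491502 + 940025·2733125
1 = 940025·240495181 − 26623262·8491502
Thus 8491502·(-26623262) ≡ 1 (mod 240495181); reducing, -26623262 mod 240495181 = 213871919.

213871919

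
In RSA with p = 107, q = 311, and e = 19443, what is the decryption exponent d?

987

φ(n) = (p−1)(q−1) = 106·310 = 32860.
Need d with 19443·d ≡ 1 (mod 32860). Apply the extended Euclidean algorithm:
32860 = 1·19443 + 13417
19443 = 1·13417 + 6026
13417 = 2·6026 + 1365
6026 = 4·1365 + 566
1365 = 2·566 + 233
566 = 2·233 + 100
233 = 2·100 + 33
100 = 3·33 + 1
33 = 33·1 + 0
Back-substitute:
1 = 100 − 3·33
1 = −3·233 + 7·100
1 = 7·566 − 17·233
1 = −17·1365 + 41·566
1 = 41·6026 − 181·1365
1 = −181·13417 + 403·6026
1 = 403·19443 − 584·13417
1 = −584·32860 + 987·19443
So 19443·987 ≡ 1 (mod 32860), hence d = 987.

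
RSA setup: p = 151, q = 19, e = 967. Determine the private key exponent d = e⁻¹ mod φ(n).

φ(n) = (p−1)(q−1) = 150·18 = 2700.
Need d with 967·d ≡ 1 (mod 2700). Apply the extended Euclidean algorithm:
2700 = 2·967 + 766
967 = 1·766 + 201
766 = 3·201 + 163
201 = 1·163 + 38
163 = 4·38 + 11
38 = 3·11 + 5
11 = 2·5 + 1
5 = 5·1 + 0
Back-substitute:
1 = 11 − 2·5
1 = −2·38 + 7·11
1 = 7·163 − 30·38
1 = −30·201 + 37·163
1 = 37·766 − 141·201
1 = −141·967 + 178·766
1 = 178·2700 − 497·967
So 967·(-497) ≡ 1 (mod 2700), hence d ≡ -497 ≡ 2203 (mod 2700).

2203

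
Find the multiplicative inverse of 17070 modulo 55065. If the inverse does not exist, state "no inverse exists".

no inverse exists

Euclidean algorithm on 55065, 17070:
55065 = 3×17070 + 3855
17070 = 4×3855 + 1650
3855 = 2×1650 + 555
1650 = 2×555 + 540
555 = 1×540 + 15
540 = 36×15 + 0
The gcd is 15, not 1, hence no inverse exists.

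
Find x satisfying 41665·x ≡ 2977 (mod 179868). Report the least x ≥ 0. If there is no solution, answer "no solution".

1429

First find gcd(41665, 179868):
179868 = 4·41665 + 13208
41665 = 3·13208 + 2041
13208 = 6·2041 + 962
2041 = 2·962 + 117
962 = 8·117 + 26
117 = 4·26 + 13
26 = 2·13 + 0
gcd = 13 and 13 | 2977, so solutions exist. Divide through by 13: 3205x ≡ 229 (mod 13836).
Now find 3205⁻¹ mod 13836:
13836 = 4·3205 + 1016
3205 = 3·1016 + 157
1016 = 6·157 + 74
157 = 2·74 + 9
74 = 8·9 + 2
9 = 4·2 + 1
2 = 2·1 + 0
Back-substitute:
1 = 9 − 4·2
1 = −4·74 + 33·9
1 = 33·157 − 70·74
1 = −70·1016 + 453·157
1 = 453·3205 − 1429·1016
1 = −1429·13836 + 6169·3205
So 3205⁻¹ ≡ 6169 (mod 13836).
Then x ≡ 6169·229 ≡ 1429 (mod 13836); the smallest non-negative solution is x = 1429.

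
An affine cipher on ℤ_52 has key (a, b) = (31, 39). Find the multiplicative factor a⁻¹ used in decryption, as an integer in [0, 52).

gcd(52, 31) by repeated division:
52 = 1*31 + 21
31 = 1*21 + 10
21 = 2*10 + 1
10 = 10*1 + 0
The gcd is 1. Working backward:
1 = 21 − 2·10
1 = −2·31 + 3·21
1 = 3·52 − 5·31
So 31·(-5) ≡ 1 (mod 52), and -5 ≡ 47 (mod 52).

47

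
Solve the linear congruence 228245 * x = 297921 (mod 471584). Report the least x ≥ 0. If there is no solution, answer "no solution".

390781

First find gcd(228245, 471584):
471584 = 2·228245 + 15094
228245 = 15·15094 + 1835
15094 = 8·1835 + 414
1835 = 4·414 + 179
414 = 2·179 + 56
179 = 3·56 + 11
56 = 5·11 + 1
11 = 11·1 + 0
gcd = 1, so a unique solution mod 471584 exists.
Back-substitute for the Bézout coefficients:
1 = 56 − 5·11
1 = −5·179 + 16·56
1 = 16·414 − 37·179
1 = −37·1835 + 164·414
1 = 164·15094 − 1349·1835
1 = −1349·228245 + 20399·15094
1 = 20399·471584 − 42147·228245
So 228245·(-42147) ≡ 1 (mod 471584), giving 228245⁻¹ ≡ 429437.
x ≡ 228245⁻¹·297921 ≡ 429437·297921 ≡ 390781 (mod 471584).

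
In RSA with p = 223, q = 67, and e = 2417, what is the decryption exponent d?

5177

φ(n) = (p−1)(q−1) = 222·66 = 14652.
Need d with 2417·d ≡ 1 (mod 14652). Apply the extended Euclidean algorithm:
14652 = 6·2417 + 150
2417 = 16·150 + 17
150 = 8·17 + 14
17 = 1·14 + 3
14 = 4·3 + 2
3 = 1·2 + 1
2 = 2·1 + 0
Back-substitute:
1 = 3 − 2
1 = −14 + 5·3
1 = 5·17 − 6·14
1 = −6·150 + 53·17
1 = 53·2417 − 854·150
1 = −854·14652 + 5177·2417
So 2417·5177 ≡ 1 (mod 14652), hence d = 5177.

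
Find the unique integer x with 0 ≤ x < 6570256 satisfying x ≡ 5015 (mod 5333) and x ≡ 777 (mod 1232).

2447529

Write x = 5015 + 5333·k. Then 5333·k ≡ 777 − 5015 ≡ 690 (mod 1232).
Need 5333⁻¹ mod 1232. Extended Euclid on (1232, 405):
1232 = 3·405 + 17
405 = 23·17 + 14
17 = 1·14 + 3
14 = 4·3 + 2
3 = 1·2 + 1
2 = 2·1 + 0
Back-substitute:
1 = 3 − 2
1 = −14 + 5·3
1 = 5·17 − 6·14
1 = −6·405 + 143·17
1 = 143·1232 − 435·405
5333⁻¹ ≡ 797 (mod 1232), so k ≡ 797·690 ≡ 458 (mod 1232).
x = 5015 + 5333·458 = 2447529.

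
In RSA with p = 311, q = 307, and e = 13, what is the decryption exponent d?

7297

φ(n) = (p−1)(q−1) = 310·306 = 94860.
Need d with 13·d ≡ 1 (mod 94860). Apply the extended Euclidean algorithm:
94860 = 7296*13 + 12
13 = 1*12 + 1
12 = 12*1 + 0
Back-substitute:
1 = 13 − 12
1 = −94860 + 7297·13
So 13·7297 ≡ 1 (mod 94860), hence d = 7297.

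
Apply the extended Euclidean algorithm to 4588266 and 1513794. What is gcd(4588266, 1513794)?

Repeated division:
4588266 = 3·1513794 + 46884
1513794 = 32·46884 + 13506
46884 = 3·13506 + 6366
13506 = 2·6366 + 774
6366 = 8·774 + 174
774 = 4·174 + 78
174 = 2·78 + 18
78 = 4·18 + 6
18 = 3·6 + 0
gcd(4588266, 1513794) = 6.
Express as a combination:
6 = 78 − 4·18
6 = −4·174 + 9·78
6 = 9·774 − 40·174
6 = −40·6366 + 329·774
6 = 329·13506 − 698·6366
6 = −698·46884 + 2423·13506
6 = 2423·1513794 − 78234·46884
6 = −78234·4588266 + 237125·1513794
So 6 = (-78234)·4588266 + (237125)·1513794.

6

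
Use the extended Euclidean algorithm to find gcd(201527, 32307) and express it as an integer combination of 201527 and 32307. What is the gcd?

Apply Euclid's algorithm to 201527 and 32307:
201527 = 6·32307 + 7685
32307 = 4·7685 + 1567
7685 = 4·1567 + 1417
1567 = 1·1417 + 150
1417 = 9·150 + 67
150 = 2·67 + 16
67 = 4·16 + 3
16 = 5·3 + 1
3 = 3·1 + 0
gcd(201527, 32307) = 1.
Working backward:
1 = 16 − 5·3
1 = −5·67 + 21·16
1 = 21·150 − 47·67
1 = −47·1417 + 444·150
1 = 444·1567 − 491·1417
1 = −491·7685 + 2408·1567
1 = 2408·32307 − 10123·7685
1 = −10123·201527 + 63146·32307
So 1 = (-10123)·201527 + (63146)·32307.

1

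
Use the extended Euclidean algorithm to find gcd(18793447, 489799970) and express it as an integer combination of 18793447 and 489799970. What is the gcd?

1

Repeated division:
489799970 = 26*18793447 + 1170348
18793447 = 16*1170348 + 67879
1170348 = 17*67879 + 16405
67879 = 4*16405 + 2259
16405 = 7*2259 + 592
2259 = 3*592 + 483
592 = 1*483 + 109
483 = 4*109 + 47
109 = 2*47 + 15
47 = 3*15 + 2
15 = 7*2 + 1
2 = 2*1 + 0
gcd(18793447, 489799970) = 1.
Working backward:
1 = 15 − 7·2
1 = −7·47 + 22·15
1 = 22·109 − 51·47
1 = −51·483 + 226·109
1 = 226·592 − 277·483
1 = −277·2259 + 1057·592
1 = 1057·16405 − 7676·2259
1 = −7676·67879 + 31761·16405
1 = 31761·1170348 − 547613·67879
1 = −547613·18793447 + 8793569·1170348
1 = 8793569·489799970 − 229180407·18793447
So 1 = (8793569)·489799970 + (-229180407)·18793447.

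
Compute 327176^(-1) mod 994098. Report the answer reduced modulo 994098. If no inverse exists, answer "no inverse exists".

Compute gcd(327176, 994098):
994098 = 3*327176 + 12570
327176 = 26*12570 + 356
12570 = 35*356 + 110
356 = 3*110 + 26
110 = 4*26 + 6
26 = 4*6 + 2
6 = 3*2 + 0
Since gcd = 2 > 1, 327176 is not a unit mod 994098.

no inverse exists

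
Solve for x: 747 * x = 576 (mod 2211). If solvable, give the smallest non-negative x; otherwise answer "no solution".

First find gcd(747, 2211):
2211 = 2·747 + 717
747 = 1·717 + 30
717 = 23·30 + 27
30 = 1·27 + 3
27 = 9·3 + 0
gcd = 3 and 3 | 576, so solutions exist. Divide through by 3: 249x ≡ 192 (mod 737).
Now find 249⁻¹ mod 737:
737 = 2*249 + 239
249 = 1*239 + 10
239 = 23*10 + 9
10 = 1*9 + 1
9 = 9*1 + 0
Back-substitute:
1 = 10 − 9
1 = −239 + 24·10
1 = 24·249 − 25·239
1 = −25·737 + 74·249
So 249⁻¹ ≡ 74 (mod 737).
Then x ≡ 74·192 ≡ 205 (mod 737); the smallest non-negative solution is x = 205.

205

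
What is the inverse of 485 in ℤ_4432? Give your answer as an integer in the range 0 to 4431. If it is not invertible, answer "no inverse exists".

gcd(4432, 485) by repeated division:
4432 = 9*485 + 67
485 = 7*67 + 16
67 = 4*16 + 3
16 = 5*3 + 1
3 = 3*1 + 0
Since gcd(485, 4432) = 1, back-substitute to write 1 as a combination:
1 = 16 − 5·3
1 = −5·67 + 21·16
1 = 21·485 − 152·67
1 = −152·4432 + 1389·485
So 485·1389 ≡ 1 (mod 4432).

1389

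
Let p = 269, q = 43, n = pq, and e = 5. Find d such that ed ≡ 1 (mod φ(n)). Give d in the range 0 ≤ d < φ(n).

φ(n) = (p−1)(q−1) = 268·42 = 11256.
Need d with 5·d ≡ 1 (mod 11256). Apply the extended Euclidean algorithm:
11256 = 2251*5 + 1
5 = 5*1 + 0
Back-substitute:
1 = 11256 − 2251·5
So 5·(-2251) ≡ 1 (mod 11256), hence d ≡ -2251 ≡ 9005 (mod 11256).

9005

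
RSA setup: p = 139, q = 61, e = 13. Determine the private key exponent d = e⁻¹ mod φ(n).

637

φ(n) = (p−1)(q−1) = 138·60 = 8280.
Need d with 13·d ≡ 1 (mod 8280). Apply the extended Euclidean algorithm:
8280 = 636·13 + 12
13 = 1·12 + 1
12 = 12·1 + 0
Back-substitute:
1 = 13 − 12
1 = −8280 + 637·13
So 13·637 ≡ 1 (mod 8280), hence d = 637.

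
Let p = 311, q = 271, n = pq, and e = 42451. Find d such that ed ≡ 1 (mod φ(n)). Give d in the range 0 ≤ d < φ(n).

34051

φ(n) = (p−1)(q−1) = 310·270 = 83700.
Need d with 42451·d ≡ 1 (mod 83700). Apply the extended Euclidean algorithm:
83700 = 1*42451 + 41249
42451 = 1*41249 + 1202
41249 = 34*1202 + 381
1202 = 3*381 + 59
381 = 6*59 + 27
59 = 2*27 + 5
27 = 5*5 + 2
5 = 2*2 + 1
2 = 2*1 + 0
Back-substitute:
1 = 5 − 2·2
1 = −2·27 + 11·5
1 = 11·59 − 24·27
1 = −24·381 + 155·59
1 = 155·1202 − 489·381
1 = −489·41249 + 16781·1202
1 = 16781·42451 − 17270·41249
1 = −17270·83700 + 34051·42451
So 42451·34051 ≡ 1 (mod 83700), hence d = 34051.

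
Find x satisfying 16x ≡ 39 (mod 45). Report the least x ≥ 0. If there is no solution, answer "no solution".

First find gcd(16, 45):
45 = 2·16 + 13
16 = 1·13 + 3
13 = 4·3 + 1
3 = 3·1 + 0
gcd = 1, so a unique solution mod 45 exists.
Back-substitute for the Bézout coefficients:
1 = 13 − 4·3
1 = −4·16 + 5·13
1 = 5·45 − 14·16
So 16·(-14) ≡ 1 (mod 45), giving 16⁻¹ ≡ 31.
x ≡ 16⁻¹·39 ≡ 31·39 ≡ 39 (mod 45).

39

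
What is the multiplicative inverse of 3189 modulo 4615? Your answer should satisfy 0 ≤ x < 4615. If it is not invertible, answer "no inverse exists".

1479

Extended Euclidean algorithm:
4615 = 1·3189 + 1426
3189 = 2·1426 + 337
1426 = 4·337 + 78
337 = 4·78 + 25
78 = 3·25 + 3
25 = 8·3 + 1
3 = 3·1 + 0
The gcd is 1. Working backward:
1 = 25 − 8·3
1 = −8·78 + 25·25
1 = 25·337 − 108·78
1 = −108·1426 + 457·337
1 = 457·3189 − 1022·1426
1 = −1022·4615 + 1479·3189
So 3189·1479 ≡ 1 (mod 4615).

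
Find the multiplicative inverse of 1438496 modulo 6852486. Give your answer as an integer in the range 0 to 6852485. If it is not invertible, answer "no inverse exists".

Compute gcd(1438496, 6852486):
6852486 = 4×1438496 + 1098502
1438496 = 1×1098502 + 339994
1098502 = 3×339994 + 78520
339994 = 4×78520 + 25914
78520 = 3×25914 + 778
25914 = 33×778 + 240
778 = 3×240 + 58
240 = 4×58 + 8
58 = 7×8 + 2
8 = 4×2 + 0
gcd(1438496, 6852486) = 2 ≠ 1, so 1438496 has no multiplicative inverse modulo 6852486.

no inverse exists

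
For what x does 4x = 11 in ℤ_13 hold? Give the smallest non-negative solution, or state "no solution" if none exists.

6

First find gcd(4, 13):
13 = 3·4 + 1
4 = 4·1 + 0
gcd = 1, so a unique solution mod 13 exists.
Back-substitute for the Bézout coefficients:
1 = 13 − 3·4
So 4·(-3) ≡ 1 (mod 13), giving 4⁻¹ ≡ 10.
x ≡ 4⁻¹·11 ≡ 10·11 ≡ 6 (mod 13).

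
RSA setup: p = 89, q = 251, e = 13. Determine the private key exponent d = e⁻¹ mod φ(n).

5077

φ(n) = (p−1)(q−1) = 88·250 = 22000.
Need d with 13·d ≡ 1 (mod 22000). Apply the extended Euclidean algorithm:
22000 = 1692*13 + 4
13 = 3*4 + 1
4 = 4*1 + 0
Back-substitute:
1 = 13 − 3·4
1 = −3·22000 + 5077·13
So 13·5077 ≡ 1 (mod 22000), hence d = 5077.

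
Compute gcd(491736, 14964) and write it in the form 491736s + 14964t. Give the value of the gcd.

Apply Euclid's algorithm to 491736 and 14964:
491736 = 32·14964 + 12888
14964 = 1·12888 + 2076
12888 = 6·2076 + 432
2076 = 4·432 + 348
432 = 1·348 + 84
348 = 4·84 + 12
84 = 7·12 + 0
gcd(491736, 14964) = 12.
Back-substituting:
12 = 348 − 4·84
12 = −4·432 + 5·348
12 = 5·2076 − 24·432
12 = −24·12888 + 149·2076
12 = 149·14964 − 173·12888
12 = −173·491736 + 5685·14964
So 12 = (-173)·491736 + (5685)·14964.

12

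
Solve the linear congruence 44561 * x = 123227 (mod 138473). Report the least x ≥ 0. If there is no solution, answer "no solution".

First find gcd(44561, 138473):
138473 = 3·44561 + 4790
44561 = 9·4790 + 1451
4790 = 3·1451 + 437
1451 = 3·437 + 140
437 = 3·140 + 17
140 = 8·17 + 4
17 = 4·4 + 1
4 = 4·1 + 0
gcd = 1, so a unique solution mod 138473 exists.
Back-substitute for the Bézout coefficients:
1 = 17 − 4·4
1 = −4·140 + 33·17
1 = 33·437 − 103·140
1 = −103·1451 + 342·437
1 = 342·4790 − 1129·1451
1 = −1129·44561 + 10503·4790
1 = 10503·138473 − 32638·44561
So 44561·(-32638) ≡ 1 (mod 138473), giving 44561⁻¹ ≡ 105835.
x ≡ 44561⁻¹·123227 ≡ 105835·123227 ≡ 65459 (mod 138473).

65459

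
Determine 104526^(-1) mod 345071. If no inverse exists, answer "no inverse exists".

124297

Run Euclid on (345071, 104526):
345071 = 3×104526 + 31493
104526 = 3×31493 + 10047
31493 = 3×10047 + 1352
10047 = 7×1352 + 583
1352 = 2×583 + 186
583 = 3×186 + 25
186 = 7×25 + 11
25 = 2×11 + 3
11 = 3×3 + 2
3 = 1×2 + 1
2 = 2×1 + 0
The gcd is 1. Working backward:
1 = 3 − 2
1 = −11 + 4·3
1 = 4·25 − 9·11
1 = −9·186 + 67·25
1 = 67·583 − 210·186
1 = −210·1352 + 487·583
1 = 487·10047 − 3619·1352
1 = −3619·31493 + 11344·10047
1 = 11344·104526 − 37651·31493
1 = −37651·345071 + 124297·104526
So 104526·124297 ≡ 1 (mod 345071).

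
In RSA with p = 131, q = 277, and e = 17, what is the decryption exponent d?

10553

φ(n) = (p−1)(q−1) = 130·276 = 35880.
Need d with 17·d ≡ 1 (mod 35880). Apply the extended Euclidean algorithm:
35880 = 2110×17 + 10
17 = 1×10 + 7
10 = 1×7 + 3
7 = 2×3 + 1
3 = 3×1 + 0
Back-substitute:
1 = 7 − 2·3
1 = −2·10 + 3·7
1 = 3·17 − 5·10
1 = −5·35880 + 10553·17
So 17·10553 ≡ 1 (mod 35880), hence d = 10553.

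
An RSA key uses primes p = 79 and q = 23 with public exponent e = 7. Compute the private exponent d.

φ(n) = (p−1)(q−1) = 78·22 = 1716.
Need d with 7·d ≡ 1 (mod 1716). Apply the extended Euclidean algorithm:
1716 = 245·7 + 1
7 = 7·1 + 0
Back-substitute:
1 = 1716 − 245·7
So 7·(-245) ≡ 1 (mod 1716), hence d ≡ -245 ≡ 1471 (mod 1716).

1471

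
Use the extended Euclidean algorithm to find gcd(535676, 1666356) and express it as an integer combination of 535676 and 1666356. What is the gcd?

4

Apply Euclid's algorithm to 1666356 and 535676:
1666356 = 3×535676 + 59328
535676 = 9×59328 + 1724
59328 = 34×1724 + 712
1724 = 2×712 + 300
712 = 2×300 + 112
300 = 2×112 + 76
112 = 1×76 + 36
76 = 2×36 + 4
36 = 9×4 + 0
gcd(535676, 1666356) = 4.
Express as a combination:
4 = 76 − 2·36
4 = −2·112 + 3·76
4 = 3·300 − 8·112
4 = −8·712 + 19·300
4 = 19·1724 − 46·712
4 = −46·59328 + 1583·1724
4 = 1583·535676 − 14293·59328
4 = −14293·1666356 + 44462·535676
So 4 = (-14293)·1666356 + (44462)·535676.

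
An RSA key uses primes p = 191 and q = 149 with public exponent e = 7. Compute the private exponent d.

24103

φ(n) = (p−1)(q−1) = 190·148 = 28120.
Need d with 7·d ≡ 1 (mod 28120). Apply the extended Euclidean algorithm:
28120 = 4017×7 + 1
7 = 7×1 + 0
Back-substitute:
1 = 28120 − 4017·7
So 7·(-4017) ≡ 1 (mod 28120), hence d ≡ -4017 ≡ 24103 (mod 28120).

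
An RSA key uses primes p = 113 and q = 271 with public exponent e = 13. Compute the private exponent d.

φ(n) = (p−1)(q−1) = 112·270 = 30240.
Need d with 13·d ≡ 1 (mod 30240). Apply the extended Euclidean algorithm:
30240 = 2326·13 + 2
13 = 6·2 + 1
2 = 2·1 + 0
Back-substitute:
1 = 13 − 6·2
1 = −6·30240 + 13957·13
So 13·13957 ≡ 1 (mod 30240), hence d = 13957.

13957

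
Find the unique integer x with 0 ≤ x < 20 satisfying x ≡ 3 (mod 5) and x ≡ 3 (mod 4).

Write x = 3 + 5·k. Then 5·k ≡ 3 − 3 ≡ 0 (mod 4).
Need 5⁻¹ mod 4. Extended Euclid on (4, 1):
4 = 4*1 + 0
5⁻¹ ≡ 1 (mod 4), so k ≡ 1·0 ≡ 0 (mod 4).
x = 3 + 5·0 = 3.

3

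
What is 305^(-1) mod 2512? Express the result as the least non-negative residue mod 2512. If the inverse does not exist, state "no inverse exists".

gcd(2512, 305) by repeated division:
2512 = 8*305 + 72
305 = 4*72 + 17
72 = 4*17 + 4
17 = 4*4 + 1
4 = 4*1 + 0
The gcd is 1. Working backward:
1 = 17 − 4·4
1 = −4·72 + 17·17
1 = 17·305 − 72·72
1 = −72·2512 + 593·305
So 305·593 ≡ 1 (mod 2512).

593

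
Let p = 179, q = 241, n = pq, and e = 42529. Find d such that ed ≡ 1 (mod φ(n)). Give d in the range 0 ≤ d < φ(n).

42049

φ(n) = (p−1)(q−1) = 178·240 = 42720.
Need d with 42529·d ≡ 1 (mod 42720). Apply the extended Euclidean algorithm:
42720 = 1×42529 + 191
42529 = 222×191 + 127
191 = 1×127 + 64
127 = 1×64 + 63
64 = 1×63 + 1
63 = 63×1 + 0
Back-substitute:
1 = 64 − 63
1 = −127 + 2·64
1 = 2·191 − 3·127
1 = −3·42529 + 668·191
1 = 668·42720 − 671·42529
So 42529·(-671) ≡ 1 (mod 42720), hence d ≡ -671 ≡ 42049 (mod 42720).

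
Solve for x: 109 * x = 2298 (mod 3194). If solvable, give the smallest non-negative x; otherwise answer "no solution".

First find gcd(109, 3194):
3194 = 29·109 + 33
109 = 3·33 + 10
33 = 3·10 + 3
10 = 3·3 + 1
3 = 3·1 + 0
gcd = 1, so a unique solution mod 3194 exists.
Back-substitute for the Bézout coefficients:
1 = 10 − 3·3
1 = −3·33 + 10·10
1 = 10·109 − 33·33
1 = −33·3194 + 967·109
So 109·(967) ≡ 1 (mod 3194), giving 109⁻¹ ≡ 967.
x ≡ 109⁻¹·2298 ≡ 967·2298 ≡ 2336 (mod 3194).

2336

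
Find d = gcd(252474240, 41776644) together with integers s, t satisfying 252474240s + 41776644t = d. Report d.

Euclidean algorithm:
252474240 = 6·41776644 + 1814376
41776644 = 23·1814376 + 45996
1814376 = 39·45996 + 20532
45996 = 2·20532 + 4932
20532 = 4·4932 + 804
4932 = 6·804 + 108
804 = 7·108 + 48
108 = 2·48 + 12
48 = 4·12 + 0
gcd(252474240, 41776644) = 12.
Express as a combination:
12 = 108 − 2·48
12 = −2·804 + 15·108
12 = 15·4932 − 92·804
12 = −92·20532 + 383·4932
12 = 383·45996 − 858·20532
12 = −858·1814376 + 33845·45996
12 = 33845·41776644 − 779293·1814376
12 = −779293·252474240 + 4709603·41776644
So 12 = (-779293)·252474240 + (4709603)·41776644.

12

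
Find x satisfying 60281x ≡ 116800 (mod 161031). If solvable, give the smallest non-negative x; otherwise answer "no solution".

no solution

gcd(60281, 161031):
161031 = 2*60281 + 40469
60281 = 1*40469 + 19812
40469 = 2*19812 + 845
19812 = 23*845 + 377
845 = 2*377 + 91
377 = 4*91 + 13
91 = 7*13 + 0
gcd = 13, but 13 ∤ 116800, so the congruence has no solution.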